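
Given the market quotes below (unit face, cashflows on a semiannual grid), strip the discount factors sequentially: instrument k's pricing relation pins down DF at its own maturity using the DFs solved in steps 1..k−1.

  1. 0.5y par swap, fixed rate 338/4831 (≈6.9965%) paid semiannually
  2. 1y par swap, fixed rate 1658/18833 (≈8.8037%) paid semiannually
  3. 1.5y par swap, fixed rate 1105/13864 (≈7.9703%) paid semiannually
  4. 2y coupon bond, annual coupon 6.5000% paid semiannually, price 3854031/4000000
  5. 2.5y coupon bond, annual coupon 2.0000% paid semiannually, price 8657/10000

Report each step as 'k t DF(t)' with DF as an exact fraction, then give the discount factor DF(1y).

step 1 [0.5y] swap r/2=169/4831: DF=(1 − 169/4831·(0))/(1+169/4831) = 4831/5000 ≈ 0.966200
step 2 [1y] swap r/2=829/18833: DF=(1 − 829/18833·(0.966200))/(1+829/18833) = 9171/10000 ≈ 0.917100
step 3 [1.5y] swap r/2=1105/27728: DF=(1 − 1105/27728·(0.966200+0.917100))/(1+1105/27728) = 1779/2000 ≈ 0.889500
step 4 [2y] bond c/2=13/400: DF=(3854031/4000000 − 13/400·(0.966200+0.917100+0.889500))/(1+13/400) = 8459/10000 ≈ 0.845900
step 5 [2.5y] bond c/2=1/100: DF=(8657/10000 − 1/100·(0.966200+0.917100+0.889500+0.845900))/(1+1/100) = 8213/10000 ≈ 0.821300

1 1/2 4831/5000
2 1 9171/10000
3 3/2 1779/2000
4 2 8459/10000
5 5/2 8213/10000
DF(1y) = 9171/10000 ≈ 0.917100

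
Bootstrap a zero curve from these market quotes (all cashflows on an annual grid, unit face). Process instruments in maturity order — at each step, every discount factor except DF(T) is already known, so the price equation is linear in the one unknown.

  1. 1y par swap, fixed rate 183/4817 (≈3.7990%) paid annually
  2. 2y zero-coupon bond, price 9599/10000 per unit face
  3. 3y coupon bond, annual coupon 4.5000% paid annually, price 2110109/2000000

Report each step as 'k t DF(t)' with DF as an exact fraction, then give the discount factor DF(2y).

1 1 4817/5000
2 2 9599/10000
3 3 2317/2500
DF(2y) = 9599/10000 ≈ 0.959900

step 1 [1y] swap r/1=183/4817: DF=(1 − 183/4817·(0))/(1+183/4817) = 4817/5000 ≈ 0.963400
step 2 [2y] zero: DF = P = 9599/10000 ≈ 0.959900
step 3 [3y] bond c/1=9/200: DF=(2110109/2000000 − 9/200·(0.963400+0.959900))/(1+9/200) = 2317/2500 ≈ 0.926800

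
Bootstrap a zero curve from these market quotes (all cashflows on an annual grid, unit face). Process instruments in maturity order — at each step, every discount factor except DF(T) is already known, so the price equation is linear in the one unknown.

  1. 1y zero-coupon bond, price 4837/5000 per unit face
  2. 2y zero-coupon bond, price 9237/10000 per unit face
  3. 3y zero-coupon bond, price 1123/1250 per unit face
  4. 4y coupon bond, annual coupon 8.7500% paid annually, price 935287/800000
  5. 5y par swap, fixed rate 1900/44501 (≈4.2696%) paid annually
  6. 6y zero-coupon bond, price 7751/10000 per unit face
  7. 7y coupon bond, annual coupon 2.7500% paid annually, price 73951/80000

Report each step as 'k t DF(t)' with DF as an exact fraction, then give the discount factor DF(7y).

step 1 [1y] zero: DF = P = 4837/5000 ≈ 0.967400
step 2 [2y] zero: DF = P = 9237/10000 ≈ 0.923700
step 3 [3y] zero: DF = P = 1123/1250 ≈ 0.898400
step 4 [4y] bond c/1=7/80: DF=(935287/800000 − 7/80·(0.967400+0.923700+0.898400))/(1+7/80) = 4253/5000 ≈ 0.850600
step 5 [5y] swap r/1=1900/44501: DF=(1 − 1900/44501·(0.967400+0.923700+0.898400+0.850600))/(1+1900/44501) = 81/100 ≈ 0.810000
step 6 [6y] zero: DF = P = 7751/10000 ≈ 0.775100
step 7 [7y] bond c/1=11/400: DF=(73951/80000 − 11/400·(0.967400+0.923700+0.898400+0.850600+0.810000+0.775100))/(1+11/400) = 3799/5000 ≈ 0.759800

1 1 4837/5000
2 2 9237/10000
3 3 1123/1250
4 4 4253/5000
5 5 81/100
6 6 7751/10000
7 7 3799/5000
DF(7y) = 3799/5000 ≈ 0.759800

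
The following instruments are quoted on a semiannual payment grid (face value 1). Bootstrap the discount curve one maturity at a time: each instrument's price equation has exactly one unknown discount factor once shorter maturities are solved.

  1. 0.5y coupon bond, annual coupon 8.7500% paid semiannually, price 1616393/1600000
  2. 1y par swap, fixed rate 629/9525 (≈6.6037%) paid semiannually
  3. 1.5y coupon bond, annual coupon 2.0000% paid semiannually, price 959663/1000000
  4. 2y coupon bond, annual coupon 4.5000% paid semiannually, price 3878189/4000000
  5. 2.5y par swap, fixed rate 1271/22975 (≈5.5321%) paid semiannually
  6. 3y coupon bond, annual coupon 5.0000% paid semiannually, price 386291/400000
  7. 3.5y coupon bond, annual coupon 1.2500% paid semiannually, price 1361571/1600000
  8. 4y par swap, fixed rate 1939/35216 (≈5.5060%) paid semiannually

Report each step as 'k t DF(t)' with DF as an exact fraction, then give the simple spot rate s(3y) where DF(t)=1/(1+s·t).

step 1 [0.5y] bond c/2=7/160: DF=(1616393/1600000 − 7/160·(0))/(1+7/160) = 9679/10000 ≈ 0.967900
step 2 [1y] swap r/2=629/19050: DF=(1 − 629/19050·(0.967900))/(1+629/19050) = 9371/10000 ≈ 0.937100
step 3 [1.5y] bond c/2=1/100: DF=(959663/1000000 − 1/100·(0.967900+0.937100))/(1+1/100) = 9313/10000 ≈ 0.931300
step 4 [2y] bond c/2=9/400: DF=(3878189/4000000 − 9/400·(0.967900+0.937100+0.931300))/(1+9/400) = 4429/5000 ≈ 0.885800
step 5 [2.5y] swap r/2=1271/45950: DF=(1 − 1271/45950·(0.967900+0.937100+0.931300+0.885800))/(1+1271/45950) = 8729/10000 ≈ 0.872900
step 6 [3y] bond c/2=1/40: DF=(386291/400000 − 1/40·(0.967900+0.937100+0.931300+0.885800+0.872900))/(1+1/40) = 8301/10000 ≈ 0.830100
step 7 [3.5y] bond c/2=1/160: DF=(1361571/1600000 − 1/160·(0.967900+0.937100+0.931300+0.885800+0.872900+0.830100))/(1+1/160) = 203/250 ≈ 0.812000
step 8 [4y] swap r/2=1939/70432: DF=(1 − 1939/70432·(0.967900+0.937100+0.931300+0.885800+0.872900+0.830100+0.812000))/(1+1939/70432) = 8061/10000 ≈ 0.806100

1 1/2 9679/10000
2 1 9371/10000
3 3/2 9313/10000
4 2 4429/5000
5 5/2 8729/10000
6 3 8301/10000
7 7/2 203/250
8 4 8061/10000
s(3y) = (1/(8301/10000) − 1)/(3) = 1699/24903 ≈ 6.8225%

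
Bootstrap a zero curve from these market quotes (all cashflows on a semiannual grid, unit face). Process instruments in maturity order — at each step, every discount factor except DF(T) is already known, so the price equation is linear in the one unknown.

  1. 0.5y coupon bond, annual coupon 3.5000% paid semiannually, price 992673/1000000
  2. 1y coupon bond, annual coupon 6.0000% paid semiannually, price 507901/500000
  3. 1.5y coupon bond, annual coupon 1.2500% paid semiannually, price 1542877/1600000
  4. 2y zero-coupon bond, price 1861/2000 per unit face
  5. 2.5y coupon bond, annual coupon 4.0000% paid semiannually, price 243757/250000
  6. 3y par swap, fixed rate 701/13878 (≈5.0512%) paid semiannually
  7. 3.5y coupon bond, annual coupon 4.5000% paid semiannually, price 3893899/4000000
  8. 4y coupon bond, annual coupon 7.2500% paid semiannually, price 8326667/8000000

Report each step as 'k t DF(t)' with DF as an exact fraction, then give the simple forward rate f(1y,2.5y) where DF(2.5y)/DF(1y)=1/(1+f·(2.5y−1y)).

step 1 [0.5y] bond c/2=7/400: DF=(992673/1000000 − 7/400·(0))/(1+7/400) = 2439/2500 ≈ 0.975600
step 2 [1y] bond c/2=3/100: DF=(507901/500000 − 3/100·(0.975600))/(1+3/100) = 4789/5000 ≈ 0.957800
step 3 [1.5y] bond c/2=1/160: DF=(1542877/1600000 − 1/160·(0.975600+0.957800))/(1+1/160) = 9463/10000 ≈ 0.946300
step 4 [2y] zero: DF = P = 1861/2000 ≈ 0.930500
step 5 [2.5y] bond c/2=1/50: DF=(243757/250000 − 1/50·(0.975600+0.957800+0.946300+0.930500))/(1+1/50) = 2203/2500 ≈ 0.881200
step 6 [3y] swap r/2=701/27756: DF=(1 − 701/27756·(0.975600+0.957800+0.946300+0.930500+0.881200))/(1+701/27756) = 4299/5000 ≈ 0.859800
step 7 [3.5y] bond c/2=9/400: DF=(3893899/4000000 − 9/400·(0.975600+0.957800+0.946300+0.930500+0.881200+0.859800))/(1+9/400) = 8299/10000 ≈ 0.829900
step 8 [4y] bond c/2=29/800: DF=(8326667/8000000 − 29/800·(0.975600+0.957800+0.946300+0.930500+0.881200+0.859800+0.829900))/(1+29/800) = 1953/2500 ≈ 0.781200

1 1/2 2439/2500
2 1 4789/5000
3 3/2 9463/10000
4 2 1861/2000
5 5/2 2203/2500
6 3 4299/5000
7 7/2 8299/10000
8 4 1953/2500
f(1y,2.5y) = ((4789/5000)/(2203/2500) − 1)/(3/2) = 383/6609 ≈ 5.7951%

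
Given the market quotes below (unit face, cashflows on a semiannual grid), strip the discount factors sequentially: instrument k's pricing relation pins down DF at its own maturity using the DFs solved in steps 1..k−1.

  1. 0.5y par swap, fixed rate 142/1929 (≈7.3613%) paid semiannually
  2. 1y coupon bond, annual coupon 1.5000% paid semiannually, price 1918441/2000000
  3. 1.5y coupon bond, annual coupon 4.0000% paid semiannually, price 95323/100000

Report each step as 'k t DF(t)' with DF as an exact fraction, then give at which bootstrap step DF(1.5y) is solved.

1 1/2 1929/2000
2 1 9449/10000
3 3/2 8971/10000
DF(1.5y) is solved at step 3

step 1 [0.5y] swap r/2=71/1929: DF=(1 − 71/1929·(0))/(1+71/1929) = 1929/2000 ≈ 0.964500
step 2 [1y] bond c/2=3/400: DF=(1918441/2000000 − 3/400·(0.964500))/(1+3/400) = 9449/10000 ≈ 0.944900
step 3 [1.5y] bond c/2=1/50: DF=(95323/100000 − 1/50·(0.964500+0.944900))/(1+1/50) = 8971/10000 ≈ 0.897100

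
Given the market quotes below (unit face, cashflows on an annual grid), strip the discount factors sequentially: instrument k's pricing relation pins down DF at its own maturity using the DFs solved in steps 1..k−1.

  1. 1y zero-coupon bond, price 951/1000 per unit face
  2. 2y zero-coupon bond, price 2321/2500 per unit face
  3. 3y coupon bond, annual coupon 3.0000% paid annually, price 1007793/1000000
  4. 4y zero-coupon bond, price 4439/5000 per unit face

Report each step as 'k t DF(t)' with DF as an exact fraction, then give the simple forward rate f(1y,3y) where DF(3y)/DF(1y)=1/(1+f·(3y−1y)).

step 1 [1y] zero: DF = P = 951/1000 ≈ 0.951000
step 2 [2y] zero: DF = P = 2321/2500 ≈ 0.928400
step 3 [3y] bond c/1=3/100: DF=(1007793/1000000 − 3/100·(0.951000+0.928400))/(1+3/100) = 9237/10000 ≈ 0.923700
step 4 [4y] zero: DF = P = 4439/5000 ≈ 0.887800

1 1 951/1000
2 2 2321/2500
3 3 9237/10000
4 4 4439/5000
f(1y,3y) = ((951/1000)/(9237/10000) − 1)/(2) = 91/6158 ≈ 1.4778%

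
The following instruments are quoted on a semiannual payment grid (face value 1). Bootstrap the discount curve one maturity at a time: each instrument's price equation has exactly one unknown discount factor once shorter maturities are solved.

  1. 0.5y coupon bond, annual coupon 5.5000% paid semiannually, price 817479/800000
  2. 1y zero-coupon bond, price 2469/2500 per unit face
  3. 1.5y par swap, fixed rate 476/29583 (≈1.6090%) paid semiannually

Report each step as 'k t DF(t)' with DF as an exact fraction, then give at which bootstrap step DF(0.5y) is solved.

step 1 [0.5y] bond c/2=11/400: DF=(817479/800000 − 11/400·(0))/(1+11/400) = 1989/2000 ≈ 0.994500
step 2 [1y] zero: DF = P = 2469/2500 ≈ 0.987600
step 3 [1.5y] swap r/2=238/29583: DF=(1 − 238/29583·(0.994500+0.987600))/(1+238/29583) = 4881/5000 ≈ 0.976200

1 1/2 1989/2000
2 1 2469/2500
3 3/2 4881/5000
DF(0.5y) is solved at step 1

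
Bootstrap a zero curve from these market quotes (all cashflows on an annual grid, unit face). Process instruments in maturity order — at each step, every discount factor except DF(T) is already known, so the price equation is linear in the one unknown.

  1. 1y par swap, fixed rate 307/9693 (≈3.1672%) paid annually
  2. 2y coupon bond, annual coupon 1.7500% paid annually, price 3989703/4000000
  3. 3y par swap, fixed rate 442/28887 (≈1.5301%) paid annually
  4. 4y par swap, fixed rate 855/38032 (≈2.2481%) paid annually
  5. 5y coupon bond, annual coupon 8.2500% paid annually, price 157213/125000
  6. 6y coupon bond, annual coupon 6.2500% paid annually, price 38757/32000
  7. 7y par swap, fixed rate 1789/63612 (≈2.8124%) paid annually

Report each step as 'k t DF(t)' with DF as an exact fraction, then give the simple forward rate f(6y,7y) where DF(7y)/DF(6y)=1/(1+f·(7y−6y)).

step 1 [1y] swap r/1=307/9693: DF=(1 − 307/9693·(0))/(1+307/9693) = 9693/10000 ≈ 0.969300
step 2 [2y] bond c/1=7/400: DF=(3989703/4000000 − 7/400·(0.969300))/(1+7/400) = 2409/2500 ≈ 0.963600
step 3 [3y] swap r/1=442/28887: DF=(1 − 442/28887·(0.969300+0.963600))/(1+442/28887) = 4779/5000 ≈ 0.955800
step 4 [4y] swap r/1=855/38032: DF=(1 − 855/38032·(0.969300+0.963600+0.955800))/(1+855/38032) = 1829/2000 ≈ 0.914500
step 5 [5y] bond c/1=33/400: DF=(157213/125000 − 33/400·(0.969300+0.963600+0.955800+0.914500))/(1+33/400) = 109/125 ≈ 0.872000
step 6 [6y] bond c/1=1/16: DF=(38757/32000 − 1/16·(0.969300+0.963600+0.955800+0.914500+0.872000))/(1+1/16) = 8649/10000 ≈ 0.864900
step 7 [7y] swap r/1=1789/63612: DF=(1 − 1789/63612·(0.969300+0.963600+0.955800+0.914500+0.872000+0.864900))/(1+1789/63612) = 8211/10000 ≈ 0.821100

1 1 9693/10000
2 2 2409/2500
3 3 4779/5000
4 4 1829/2000
5 5 109/125
6 6 8649/10000
7 7 8211/10000
f(6y,7y) = ((8649/10000)/(8211/10000) − 1)/(1) = 146/2737 ≈ 5.3343%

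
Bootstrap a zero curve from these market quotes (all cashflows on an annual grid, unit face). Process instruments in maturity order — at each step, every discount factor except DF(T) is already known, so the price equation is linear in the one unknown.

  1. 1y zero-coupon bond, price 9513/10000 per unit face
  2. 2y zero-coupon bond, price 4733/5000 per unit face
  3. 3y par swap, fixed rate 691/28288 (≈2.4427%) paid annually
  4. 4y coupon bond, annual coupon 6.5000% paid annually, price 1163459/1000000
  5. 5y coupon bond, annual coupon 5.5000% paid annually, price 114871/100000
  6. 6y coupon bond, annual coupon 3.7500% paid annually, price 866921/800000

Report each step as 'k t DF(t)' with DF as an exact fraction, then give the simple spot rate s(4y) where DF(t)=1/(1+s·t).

1 1 9513/10000
2 2 4733/5000
3 3 9309/10000
4 4 4599/5000
5 5 4467/5000
6 6 8767/10000
s(4y) = (1/(4599/5000) − 1)/(4) = 401/18396 ≈ 2.1798%

step 1 [1y] zero: DF = P = 9513/10000 ≈ 0.951300
step 2 [2y] zero: DF = P = 4733/5000 ≈ 0.946600
step 3 [3y] swap r/1=691/28288: DF=(1 − 691/28288·(0.951300+0.946600))/(1+691/28288) = 9309/10000 ≈ 0.930900
step 4 [4y] bond c/1=13/200: DF=(1163459/1000000 − 13/200·(0.951300+0.946600+0.930900))/(1+13/200) = 4599/5000 ≈ 0.919800
step 5 [5y] bond c/1=11/200: DF=(114871/100000 − 11/200·(0.951300+0.946600+0.930900+0.919800))/(1+11/200) = 4467/5000 ≈ 0.893400
step 6 [6y] bond c/1=3/80: DF=(866921/800000 − 3/80·(0.951300+0.946600+0.930900+0.919800+0.893400))/(1+3/80) = 8767/10000 ≈ 0.876700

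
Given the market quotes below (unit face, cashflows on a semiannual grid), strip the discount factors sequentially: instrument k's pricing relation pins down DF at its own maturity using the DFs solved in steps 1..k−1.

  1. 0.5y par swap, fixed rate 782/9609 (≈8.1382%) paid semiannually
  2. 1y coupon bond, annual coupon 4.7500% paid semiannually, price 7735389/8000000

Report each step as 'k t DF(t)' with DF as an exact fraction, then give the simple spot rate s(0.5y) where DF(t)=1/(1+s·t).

step 1 [0.5y] swap r/2=391/9609: DF=(1 − 391/9609·(0))/(1+391/9609) = 9609/10000 ≈ 0.960900
step 2 [1y] bond c/2=19/800: DF=(7735389/8000000 − 19/800·(0.960900))/(1+19/800) = 4611/5000 ≈ 0.922200

1 1/2 9609/10000
2 1 4611/5000
s(0.5y) = (1/(9609/10000) − 1)/(1/2) = 782/9609 ≈ 8.1382%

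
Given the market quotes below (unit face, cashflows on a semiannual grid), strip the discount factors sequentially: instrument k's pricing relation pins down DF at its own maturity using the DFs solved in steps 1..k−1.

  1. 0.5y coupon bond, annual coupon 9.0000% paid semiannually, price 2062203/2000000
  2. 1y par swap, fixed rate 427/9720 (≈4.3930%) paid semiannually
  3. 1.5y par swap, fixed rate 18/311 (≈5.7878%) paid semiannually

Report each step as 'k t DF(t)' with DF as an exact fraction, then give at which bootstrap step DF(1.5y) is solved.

1 1/2 9867/10000
2 1 9573/10000
3 3/2 2293/2500
DF(1.5y) is solved at step 3

step 1 [0.5y] bond c/2=9/200: DF=(2062203/2000000 − 9/200·(0))/(1+9/200) = 9867/10000 ≈ 0.986700
step 2 [1y] swap r/2=427/19440: DF=(1 − 427/19440·(0.986700))/(1+427/19440) = 9573/10000 ≈ 0.957300
step 3 [1.5y] swap r/2=9/311: DF=(1 − 9/311·(0.986700+0.957300))/(1+9/311) = 2293/2500 ≈ 0.917200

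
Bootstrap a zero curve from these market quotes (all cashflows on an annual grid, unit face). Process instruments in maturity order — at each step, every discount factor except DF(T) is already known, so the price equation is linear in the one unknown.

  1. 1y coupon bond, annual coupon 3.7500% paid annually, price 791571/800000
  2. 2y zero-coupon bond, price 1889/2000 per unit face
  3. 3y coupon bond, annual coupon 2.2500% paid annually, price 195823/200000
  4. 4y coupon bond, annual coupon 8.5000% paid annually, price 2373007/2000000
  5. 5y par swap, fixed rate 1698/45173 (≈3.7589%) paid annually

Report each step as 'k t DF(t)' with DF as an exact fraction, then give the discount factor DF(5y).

step 1 [1y] bond c/1=3/80: DF=(791571/800000 − 3/80·(0))/(1+3/80) = 9537/10000 ≈ 0.953700
step 2 [2y] zero: DF = P = 1889/2000 ≈ 0.944500
step 3 [3y] bond c/1=9/400: DF=(195823/200000 − 9/400·(0.953700+0.944500))/(1+9/400) = 4579/5000 ≈ 0.915800
step 4 [4y] bond c/1=17/200: DF=(2373007/2000000 − 17/200·(0.953700+0.944500+0.915800))/(1+17/200) = 8731/10000 ≈ 0.873100
step 5 [5y] swap r/1=1698/45173: DF=(1 − 1698/45173·(0.953700+0.944500+0.915800+0.873100))/(1+1698/45173) = 4151/5000 ≈ 0.830200

1 1 9537/10000
2 2 1889/2000
3 3 4579/5000
4 4 8731/10000
5 5 4151/5000
DF(5y) = 4151/5000 ≈ 0.830200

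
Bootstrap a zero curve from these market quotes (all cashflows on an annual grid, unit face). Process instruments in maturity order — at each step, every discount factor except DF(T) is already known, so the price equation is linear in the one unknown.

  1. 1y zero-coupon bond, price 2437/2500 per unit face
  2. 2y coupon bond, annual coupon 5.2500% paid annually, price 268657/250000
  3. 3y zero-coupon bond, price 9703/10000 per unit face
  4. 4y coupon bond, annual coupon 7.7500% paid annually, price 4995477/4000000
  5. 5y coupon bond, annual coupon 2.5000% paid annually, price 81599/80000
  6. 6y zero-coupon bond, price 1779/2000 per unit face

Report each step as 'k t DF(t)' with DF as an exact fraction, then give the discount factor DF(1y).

1 1 2437/2500
2 2 2431/2500
3 3 9703/10000
4 4 2373/2500
5 5 563/625
6 6 1779/2000
DF(1y) = 2437/2500 ≈ 0.974800

step 1 [1y] zero: DF = P = 2437/2500 ≈ 0.974800
step 2 [2y] bond c/1=21/400: DF=(268657/250000 − 21/400·(0.974800))/(1+21/400) = 2431/2500 ≈ 0.972400
step 3 [3y] zero: DF = P = 9703/10000 ≈ 0.970300
step 4 [4y] bond c/1=31/400: DF=(4995477/4000000 − 31/400·(0.974800+0.972400+0.970300))/(1+31/400) = 2373/2500 ≈ 0.949200
step 5 [5y] bond c/1=1/40: DF=(81599/80000 − 1/40·(0.974800+0.972400+0.970300+0.949200))/(1+1/40) = 563/625 ≈ 0.900800
step 6 [6y] zero: DF = P = 1779/2000 ≈ 0.889500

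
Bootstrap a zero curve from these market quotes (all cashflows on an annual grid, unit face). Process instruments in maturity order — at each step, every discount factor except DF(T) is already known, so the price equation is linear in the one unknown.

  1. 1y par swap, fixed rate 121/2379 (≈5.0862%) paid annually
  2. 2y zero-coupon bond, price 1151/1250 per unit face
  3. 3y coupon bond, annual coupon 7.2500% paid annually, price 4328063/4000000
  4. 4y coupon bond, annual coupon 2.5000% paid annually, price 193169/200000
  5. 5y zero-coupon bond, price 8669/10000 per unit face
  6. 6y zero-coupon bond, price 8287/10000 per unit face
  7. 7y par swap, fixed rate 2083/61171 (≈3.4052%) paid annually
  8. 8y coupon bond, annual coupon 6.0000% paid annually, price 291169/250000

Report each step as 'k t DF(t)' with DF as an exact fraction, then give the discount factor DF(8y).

1 1 2379/2500
2 2 1151/1250
3 3 8823/10000
4 4 8751/10000
5 5 8669/10000
6 6 8287/10000
7 7 7917/10000
8 8 301/400
DF(8y) = 301/400 ≈ 0.752500

step 1 [1y] swap r/1=121/2379: DF=(1 − 121/2379·(0))/(1+121/2379) = 2379/2500 ≈ 0.951600
step 2 [2y] zero: DF = P = 1151/1250 ≈ 0.920800
step 3 [3y] bond c/1=29/400: DF=(4328063/4000000 − 29/400·(0.951600+0.920800))/(1+29/400) = 8823/10000 ≈ 0.882300
step 4 [4y] bond c/1=1/40: DF=(193169/200000 − 1/40·(0.951600+0.920800+0.882300))/(1+1/40) = 8751/10000 ≈ 0.875100
step 5 [5y] zero: DF = P = 8669/10000 ≈ 0.866900
step 6 [6y] zero: DF = P = 8287/10000 ≈ 0.828700
step 7 [7y] swap r/1=2083/61171: DF=(1 − 2083/61171·(0.951600+0.920800+0.882300+0.875100+0.866900+0.828700))/(1+2083/61171) = 7917/10000 ≈ 0.791700
step 8 [8y] bond c/1=3/50: DF=(291169/250000 − 3/50·(0.951600+0.920800+0.882300+0.875100+0.866900+0.828700+0.791700))/(1+3/50) = 301/400 ≈ 0.752500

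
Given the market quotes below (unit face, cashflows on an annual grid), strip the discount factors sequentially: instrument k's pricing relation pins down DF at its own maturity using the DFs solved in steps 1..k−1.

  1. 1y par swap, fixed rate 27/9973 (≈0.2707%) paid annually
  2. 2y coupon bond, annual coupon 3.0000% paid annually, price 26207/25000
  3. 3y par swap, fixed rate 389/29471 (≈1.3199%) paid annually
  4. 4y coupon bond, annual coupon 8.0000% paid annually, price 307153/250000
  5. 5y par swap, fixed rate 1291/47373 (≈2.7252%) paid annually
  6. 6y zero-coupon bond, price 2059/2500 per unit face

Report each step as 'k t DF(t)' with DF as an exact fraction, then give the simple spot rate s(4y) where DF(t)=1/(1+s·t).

step 1 [1y] swap r/1=27/9973: DF=(1 − 27/9973·(0))/(1+27/9973) = 9973/10000 ≈ 0.997300
step 2 [2y] bond c/1=3/100: DF=(26207/25000 − 3/100·(0.997300))/(1+3/100) = 9887/10000 ≈ 0.988700
step 3 [3y] swap r/1=389/29471: DF=(1 − 389/29471·(0.997300+0.988700))/(1+389/29471) = 9611/10000 ≈ 0.961100
step 4 [4y] bond c/1=2/25: DF=(307153/250000 − 2/25·(0.997300+0.988700+0.961100))/(1+2/25) = 9193/10000 ≈ 0.919300
step 5 [5y] swap r/1=1291/47373: DF=(1 − 1291/47373·(0.997300+0.988700+0.961100+0.919300))/(1+1291/47373) = 8709/10000 ≈ 0.870900
step 6 [6y] zero: DF = P = 2059/2500 ≈ 0.823600

1 1 9973/10000
2 2 9887/10000
3 3 9611/10000
4 4 9193/10000
5 5 8709/10000
6 6 2059/2500
s(4y) = (1/(9193/10000) − 1)/(4) = 807/36772 ≈ 2.1946%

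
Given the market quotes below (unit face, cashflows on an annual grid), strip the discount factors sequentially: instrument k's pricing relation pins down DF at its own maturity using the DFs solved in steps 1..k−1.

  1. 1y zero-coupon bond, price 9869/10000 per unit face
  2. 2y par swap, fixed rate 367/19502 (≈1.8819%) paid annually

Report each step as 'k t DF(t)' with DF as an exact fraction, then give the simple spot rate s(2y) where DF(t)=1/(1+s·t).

1 1 9869/10000
2 2 9633/10000
s(2y) = (1/(9633/10000) − 1)/(2) = 367/19266 ≈ 1.9049%

step 1 [1y] zero: DF = P = 9869/10000 ≈ 0.986900
step 2 [2y] swap r/1=367/19502: DF=(1 − 367/19502·(0.986900))/(1+367/19502) = 9633/10000 ≈ 0.963300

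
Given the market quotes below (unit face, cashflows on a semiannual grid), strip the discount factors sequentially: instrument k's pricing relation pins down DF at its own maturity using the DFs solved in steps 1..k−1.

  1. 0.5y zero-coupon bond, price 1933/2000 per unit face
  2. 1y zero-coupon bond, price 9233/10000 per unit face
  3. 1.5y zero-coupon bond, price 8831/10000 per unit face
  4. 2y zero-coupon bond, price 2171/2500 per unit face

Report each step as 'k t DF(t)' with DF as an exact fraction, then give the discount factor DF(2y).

step 1 [0.5y] zero: DF = P = 1933/2000 ≈ 0.966500
step 2 [1y] zero: DF = P = 9233/10000 ≈ 0.923300
step 3 [1.5y] zero: DF = P = 8831/10000 ≈ 0.883100
step 4 [2y] zero: DF = P = 2171/2500 ≈ 0.868400

1 1/2 1933/2000
2 1 9233/10000
3 3/2 8831/10000
4 2 2171/2500
DF(2y) = 2171/2500 ≈ 0.868400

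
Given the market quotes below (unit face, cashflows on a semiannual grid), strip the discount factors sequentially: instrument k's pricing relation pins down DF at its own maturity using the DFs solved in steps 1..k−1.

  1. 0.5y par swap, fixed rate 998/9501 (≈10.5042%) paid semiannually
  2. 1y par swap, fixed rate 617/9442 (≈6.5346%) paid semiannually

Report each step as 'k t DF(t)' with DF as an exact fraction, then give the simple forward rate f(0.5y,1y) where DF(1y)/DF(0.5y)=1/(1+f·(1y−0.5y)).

1 1/2 9501/10000
2 1 9383/10000
f(0.5y,1y) = ((9501/10000)/(9383/10000) − 1)/(1/2) = 236/9383 ≈ 2.5152%

step 1 [0.5y] swap r/2=499/9501: DF=(1 − 499/9501·(0))/(1+499/9501) = 9501/10000 ≈ 0.950100
step 2 [1y] swap r/2=617/18884: DF=(1 − 617/18884·(0.950100))/(1+617/18884) = 9383/10000 ≈ 0.938300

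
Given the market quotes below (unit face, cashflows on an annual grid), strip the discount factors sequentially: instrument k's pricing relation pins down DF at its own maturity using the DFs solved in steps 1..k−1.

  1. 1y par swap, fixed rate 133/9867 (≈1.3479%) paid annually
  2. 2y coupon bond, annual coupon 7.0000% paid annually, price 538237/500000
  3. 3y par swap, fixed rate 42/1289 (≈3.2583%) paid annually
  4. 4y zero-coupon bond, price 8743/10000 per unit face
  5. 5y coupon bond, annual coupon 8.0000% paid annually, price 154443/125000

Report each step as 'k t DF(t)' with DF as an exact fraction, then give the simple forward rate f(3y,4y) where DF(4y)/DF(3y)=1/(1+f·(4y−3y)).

step 1 [1y] swap r/1=133/9867: DF=(1 − 133/9867·(0))/(1+133/9867) = 9867/10000 ≈ 0.986700
step 2 [2y] bond c/1=7/100: DF=(538237/500000 − 7/100·(0.986700))/(1+7/100) = 1883/2000 ≈ 0.941500
step 3 [3y] swap r/1=42/1289: DF=(1 − 42/1289·(0.986700+0.941500))/(1+42/1289) = 2269/2500 ≈ 0.907600
step 4 [4y] zero: DF = P = 8743/10000 ≈ 0.874300
step 5 [5y] bond c/1=2/25: DF=(154443/125000 − 2/25·(0.986700+0.941500+0.907600+0.874300))/(1+2/25) = 2173/2500 ≈ 0.869200

1 1 9867/10000
2 2 1883/2000
3 3 2269/2500
4 4 8743/10000
5 5 2173/2500
f(3y,4y) = ((2269/2500)/(8743/10000) − 1)/(1) = 333/8743 ≈ 3.8088%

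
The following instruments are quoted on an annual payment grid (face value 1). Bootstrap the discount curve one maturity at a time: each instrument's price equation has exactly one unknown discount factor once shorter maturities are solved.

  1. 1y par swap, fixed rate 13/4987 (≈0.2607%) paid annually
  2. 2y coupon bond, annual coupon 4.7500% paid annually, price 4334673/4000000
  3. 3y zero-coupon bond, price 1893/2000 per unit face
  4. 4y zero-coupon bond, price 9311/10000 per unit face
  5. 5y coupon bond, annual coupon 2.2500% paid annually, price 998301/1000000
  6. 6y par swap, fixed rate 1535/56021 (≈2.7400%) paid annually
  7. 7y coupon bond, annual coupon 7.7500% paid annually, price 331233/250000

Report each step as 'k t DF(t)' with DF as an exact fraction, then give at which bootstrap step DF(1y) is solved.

step 1 [1y] swap r/1=13/4987: DF=(1 − 13/4987·(0))/(1+13/4987) = 4987/5000 ≈ 0.997400
step 2 [2y] bond c/1=19/400: DF=(4334673/4000000 − 19/400·(0.997400))/(1+19/400) = 9893/10000 ≈ 0.989300
step 3 [3y] zero: DF = P = 1893/2000 ≈ 0.946500
step 4 [4y] zero: DF = P = 9311/10000 ≈ 0.931100
step 5 [5y] bond c/1=9/400: DF=(998301/1000000 − 9/400·(0.997400+0.989300+0.946500+0.931100))/(1+9/400) = 8913/10000 ≈ 0.891300
step 6 [6y] swap r/1=1535/56021: DF=(1 − 1535/56021·(0.997400+0.989300+0.946500+0.931100+0.891300))/(1+1535/56021) = 1693/2000 ≈ 0.846500
step 7 [7y] bond c/1=31/400: DF=(331233/250000 − 31/400·(0.997400+0.989300+0.946500+0.931100+0.891300+0.846500))/(1+31/400) = 8267/10000 ≈ 0.826700

1 1 4987/5000
2 2 9893/10000
3 3 1893/2000
4 4 9311/10000
5 5 8913/10000
6 6 1693/2000
7 7 8267/10000
DF(1y) is solved at step 1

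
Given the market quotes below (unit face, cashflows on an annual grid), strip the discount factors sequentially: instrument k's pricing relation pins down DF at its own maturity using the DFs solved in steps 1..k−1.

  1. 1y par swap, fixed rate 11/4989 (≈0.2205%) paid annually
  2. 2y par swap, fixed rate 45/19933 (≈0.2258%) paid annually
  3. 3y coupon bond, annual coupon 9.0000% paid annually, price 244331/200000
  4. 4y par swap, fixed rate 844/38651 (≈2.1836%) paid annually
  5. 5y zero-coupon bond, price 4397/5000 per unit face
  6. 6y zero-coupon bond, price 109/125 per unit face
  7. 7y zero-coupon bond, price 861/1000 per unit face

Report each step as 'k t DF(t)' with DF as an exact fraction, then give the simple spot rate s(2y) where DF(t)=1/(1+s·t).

step 1 [1y] swap r/1=11/4989: DF=(1 − 11/4989·(0))/(1+11/4989) = 4989/5000 ≈ 0.997800
step 2 [2y] swap r/1=45/19933: DF=(1 − 45/19933·(0.997800))/(1+45/19933) = 1991/2000 ≈ 0.995500
step 3 [3y] bond c/1=9/100: DF=(244331/200000 − 9/100·(0.997800+0.995500))/(1+9/100) = 4781/5000 ≈ 0.956200
step 4 [4y] swap r/1=844/38651: DF=(1 − 844/38651·(0.997800+0.995500+0.956200))/(1+844/38651) = 2289/2500 ≈ 0.915600
step 5 [5y] zero: DF = P = 4397/5000 ≈ 0.879400
step 6 [6y] zero: DF = P = 109/125 ≈ 0.872000
step 7 [7y] zero: DF = P = 861/1000 ≈ 0.861000

1 1 4989/5000
2 2 1991/2000
3 3 4781/5000
4 4 2289/2500
5 5 4397/5000
6 6 109/125
7 7 861/1000
s(2y) = (1/(1991/2000) − 1)/(2) = 9/3982 ≈ 0.2260%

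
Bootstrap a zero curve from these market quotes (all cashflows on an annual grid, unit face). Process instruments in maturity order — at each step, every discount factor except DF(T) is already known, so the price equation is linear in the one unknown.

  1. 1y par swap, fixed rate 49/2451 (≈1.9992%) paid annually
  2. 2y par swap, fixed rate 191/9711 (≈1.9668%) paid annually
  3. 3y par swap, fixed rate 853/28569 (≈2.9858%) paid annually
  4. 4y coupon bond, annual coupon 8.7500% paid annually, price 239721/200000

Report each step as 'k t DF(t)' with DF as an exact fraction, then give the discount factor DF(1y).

1 1 2451/2500
2 2 4809/5000
3 3 9147/10000
4 4 8723/10000
DF(1y) = 2451/2500 ≈ 0.980400

step 1 [1y] swap r/1=49/2451: DF=(1 − 49/2451·(0))/(1+49/2451) = 2451/2500 ≈ 0.980400
step 2 [2y] swap r/1=191/9711: DF=(1 − 191/9711·(0.980400))/(1+191/9711) = 4809/5000 ≈ 0.961800
step 3 [3y] swap r/1=853/28569: DF=(1 − 853/28569·(0.980400+0.961800))/(1+853/28569) = 9147/10000 ≈ 0.914700
step 4 [4y] bond c/1=7/80: DF=(239721/200000 − 7/80·(0.980400+0.961800+0.914700))/(1+7/80) = 8723/10000 ≈ 0.872300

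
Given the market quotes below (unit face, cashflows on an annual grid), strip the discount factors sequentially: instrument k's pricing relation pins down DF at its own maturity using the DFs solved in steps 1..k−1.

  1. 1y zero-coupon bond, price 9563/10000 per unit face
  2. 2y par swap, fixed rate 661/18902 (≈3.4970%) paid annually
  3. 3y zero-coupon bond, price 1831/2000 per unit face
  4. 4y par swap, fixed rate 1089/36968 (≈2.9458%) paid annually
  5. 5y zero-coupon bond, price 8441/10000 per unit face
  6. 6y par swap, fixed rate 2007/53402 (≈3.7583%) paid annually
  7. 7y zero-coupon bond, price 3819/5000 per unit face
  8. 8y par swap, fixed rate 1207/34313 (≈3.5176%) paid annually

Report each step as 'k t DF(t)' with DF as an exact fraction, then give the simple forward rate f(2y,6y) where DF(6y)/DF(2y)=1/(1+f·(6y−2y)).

step 1 [1y] zero: DF = P = 9563/10000 ≈ 0.956300
step 2 [2y] swap r/1=661/18902: DF=(1 − 661/18902·(0.956300))/(1+661/18902) = 9339/10000 ≈ 0.933900
step 3 [3y] zero: DF = P = 1831/2000 ≈ 0.915500
step 4 [4y] swap r/1=1089/36968: DF=(1 − 1089/36968·(0.956300+0.933900+0.915500))/(1+1089/36968) = 8911/10000 ≈ 0.891100
step 5 [5y] zero: DF = P = 8441/10000 ≈ 0.844100
step 6 [6y] swap r/1=2007/53402: DF=(1 − 2007/53402·(0.956300+0.933900+0.915500+0.891100+0.844100))/(1+2007/53402) = 7993/10000 ≈ 0.799300
step 7 [7y] zero: DF = P = 3819/5000 ≈ 0.763800
step 8 [8y] swap r/1=1207/34313: DF=(1 − 1207/34313·(0.956300+0.933900+0.915500+0.891100+0.844100+0.799300+0.763800))/(1+1207/34313) = 3793/5000 ≈ 0.758600

1 1 9563/10000
2 2 9339/10000
3 3 1831/2000
4 4 8911/10000
5 5 8441/10000
6 6 7993/10000
7 7 3819/5000
8 8 3793/5000
f(2y,6y) = ((9339/10000)/(7993/10000) − 1)/(4) = 673/15986 ≈ 4.2099%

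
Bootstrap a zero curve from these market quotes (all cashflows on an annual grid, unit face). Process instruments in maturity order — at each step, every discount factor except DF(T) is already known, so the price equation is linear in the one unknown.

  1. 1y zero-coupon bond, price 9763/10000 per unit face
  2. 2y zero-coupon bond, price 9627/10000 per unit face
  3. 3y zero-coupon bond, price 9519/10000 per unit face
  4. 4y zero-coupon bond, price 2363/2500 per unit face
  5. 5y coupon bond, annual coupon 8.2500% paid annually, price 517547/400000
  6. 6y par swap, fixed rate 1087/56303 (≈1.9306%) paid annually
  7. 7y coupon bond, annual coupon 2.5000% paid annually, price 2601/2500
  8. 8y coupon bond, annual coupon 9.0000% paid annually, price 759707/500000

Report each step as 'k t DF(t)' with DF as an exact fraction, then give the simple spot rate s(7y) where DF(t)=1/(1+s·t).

1 1 9763/10000
2 2 9627/10000
3 3 9519/10000
4 4 2363/2500
5 5 9029/10000
6 6 8913/10000
7 7 8777/10000
8 8 4283/5000
s(7y) = (1/(8777/10000) − 1)/(7) = 1223/61439 ≈ 1.9906%

step 1 [1y] zero: DF = P = 9763/10000 ≈ 0.976300
step 2 [2y] zero: DF = P = 9627/10000 ≈ 0.962700
step 3 [3y] zero: DF = P = 9519/10000 ≈ 0.951900
step 4 [4y] zero: DF = P = 2363/2500 ≈ 0.945200
step 5 [5y] bond c/1=33/400: DF=(517547/400000 − 33/400·(0.976300+0.962700+0.951900+0.945200))/(1+33/400) = 9029/10000 ≈ 0.902900
step 6 [6y] swap r/1=1087/56303: DF=(1 − 1087/56303·(0.976300+0.962700+0.951900+0.945200+0.902900))/(1+1087/56303) = 8913/10000 ≈ 0.891300
step 7 [7y] bond c/1=1/40: DF=(2601/2500 − 1/40·(0.976300+0.962700+0.951900+0.945200+0.902900+0.891300))/(1+1/40) = 8777/10000 ≈ 0.877700
step 8 [8y] bond c/1=9/100: DF=(759707/500000 − 9/100·(0.976300+0.962700+0.951900+0.945200+0.902900+0.891300+0.877700))/(1+9/100) = 4283/5000 ≈ 0.856600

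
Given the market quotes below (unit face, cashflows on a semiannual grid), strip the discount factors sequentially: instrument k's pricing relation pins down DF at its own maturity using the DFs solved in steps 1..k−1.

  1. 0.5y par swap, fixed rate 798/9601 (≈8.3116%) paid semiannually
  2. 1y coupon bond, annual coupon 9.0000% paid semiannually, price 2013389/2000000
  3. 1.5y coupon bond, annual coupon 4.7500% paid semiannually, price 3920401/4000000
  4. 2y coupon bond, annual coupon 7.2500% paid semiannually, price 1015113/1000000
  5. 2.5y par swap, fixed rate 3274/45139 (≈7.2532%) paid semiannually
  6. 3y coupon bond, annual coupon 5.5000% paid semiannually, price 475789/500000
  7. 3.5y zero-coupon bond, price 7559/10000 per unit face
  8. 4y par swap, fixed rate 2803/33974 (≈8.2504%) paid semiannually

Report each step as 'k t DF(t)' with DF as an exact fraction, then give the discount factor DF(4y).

1 1/2 9601/10000
2 1 461/500
3 3/2 9137/10000
4 2 4409/5000
5 5/2 8363/10000
6 3 8053/10000
7 7/2 7559/10000
8 4 7197/10000
DF(4y) = 7197/10000 ≈ 0.719700

step 1 [0.5y] swap r/2=399/9601: DF=(1 − 399/9601·(0))/(1+399/9601) = 9601/10000 ≈ 0.960100
step 2 [1y] bond c/2=9/200: DF=(2013389/2000000 − 9/200·(0.960100))/(1+9/200) = 461/500 ≈ 0.922000
step 3 [1.5y] bond c/2=19/800: DF=(3920401/4000000 − 19/800·(0.960100+0.922000))/(1+19/800) = 9137/10000 ≈ 0.913700
step 4 [2y] bond c/2=29/800: DF=(1015113/1000000 − 29/800·(0.960100+0.922000+0.913700))/(1+29/800) = 4409/5000 ≈ 0.881800
step 5 [2.5y] swap r/2=1637/45139: DF=(1 − 1637/45139·(0.960100+0.922000+0.913700+0.881800))/(1+1637/45139) = 8363/10000 ≈ 0.836300
step 6 [3y] bond c/2=11/400: DF=(475789/500000 − 11/400·(0.960100+0.922000+0.913700+0.881800+0.836300))/(1+11/400) = 8053/10000 ≈ 0.805300
step 7 [3.5y] zero: DF = P = 7559/10000 ≈ 0.755900
step 8 [4y] swap r/2=2803/67948: DF=(1 − 2803/67948·(0.960100+0.922000+0.913700+0.881800+0.836300+0.805300+0.755900))/(1+2803/67948) = 7197/10000 ≈ 0.719700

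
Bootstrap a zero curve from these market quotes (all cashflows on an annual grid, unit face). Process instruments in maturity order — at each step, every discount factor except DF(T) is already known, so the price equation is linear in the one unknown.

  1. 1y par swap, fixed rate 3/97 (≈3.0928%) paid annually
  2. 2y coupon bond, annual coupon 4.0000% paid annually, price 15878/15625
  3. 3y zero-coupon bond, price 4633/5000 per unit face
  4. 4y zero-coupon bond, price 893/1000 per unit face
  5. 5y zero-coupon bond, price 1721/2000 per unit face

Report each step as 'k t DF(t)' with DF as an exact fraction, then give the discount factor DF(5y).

step 1 [1y] swap r/1=3/97: DF=(1 − 3/97·(0))/(1+3/97) = 97/100 ≈ 0.970000
step 2 [2y] bond c/1=1/25: DF=(15878/15625 − 1/25·(0.970000))/(1+1/25) = 4699/5000 ≈ 0.939800
step 3 [3y] zero: DF = P = 4633/5000 ≈ 0.926600
step 4 [4y] zero: DF = P = 893/1000 ≈ 0.893000
step 5 [5y] zero: DF = P = 1721/2000 ≈ 0.860500

1 1 97/100
2 2 4699/5000
3 3 4633/5000
4 4 893/1000
5 5 1721/2000
DF(5y) = 1721/2000 ≈ 0.860500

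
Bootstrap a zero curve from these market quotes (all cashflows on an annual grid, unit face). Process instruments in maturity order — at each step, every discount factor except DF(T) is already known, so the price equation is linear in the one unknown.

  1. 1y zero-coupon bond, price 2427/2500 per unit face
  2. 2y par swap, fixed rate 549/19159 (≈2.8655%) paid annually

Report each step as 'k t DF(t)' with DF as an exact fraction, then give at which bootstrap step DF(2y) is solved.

step 1 [1y] zero: DF = P = 2427/2500 ≈ 0.970800
step 2 [2y] swap r/1=549/19159: DF=(1 − 549/19159·(0.970800))/(1+549/19159) = 9451/10000 ≈ 0.945100

1 1 2427/2500
2 2 9451/10000
DF(2y) is solved at step 2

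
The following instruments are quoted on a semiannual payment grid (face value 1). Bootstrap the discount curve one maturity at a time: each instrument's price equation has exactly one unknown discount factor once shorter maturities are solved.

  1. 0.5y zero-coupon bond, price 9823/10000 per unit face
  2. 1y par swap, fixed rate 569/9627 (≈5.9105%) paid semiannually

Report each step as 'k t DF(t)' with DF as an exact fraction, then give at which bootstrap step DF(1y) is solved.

step 1 [0.5y] zero: DF = P = 9823/10000 ≈ 0.982300
step 2 [1y] swap r/2=569/19254: DF=(1 − 569/19254·(0.982300))/(1+569/19254) = 9431/10000 ≈ 0.943100

1 1/2 9823/10000
2 1 9431/10000
DF(1y) is solved at step 2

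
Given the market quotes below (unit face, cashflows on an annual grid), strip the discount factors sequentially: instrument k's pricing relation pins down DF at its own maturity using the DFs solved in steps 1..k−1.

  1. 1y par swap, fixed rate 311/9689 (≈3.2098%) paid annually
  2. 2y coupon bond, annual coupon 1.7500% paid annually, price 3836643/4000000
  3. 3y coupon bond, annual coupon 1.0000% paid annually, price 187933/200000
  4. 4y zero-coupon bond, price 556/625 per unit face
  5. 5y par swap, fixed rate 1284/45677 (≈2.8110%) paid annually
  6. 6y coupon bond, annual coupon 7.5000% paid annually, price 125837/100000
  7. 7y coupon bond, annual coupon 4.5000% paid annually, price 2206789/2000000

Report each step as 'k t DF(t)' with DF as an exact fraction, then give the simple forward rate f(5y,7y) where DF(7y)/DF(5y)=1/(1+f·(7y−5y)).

1 1 9689/10000
2 2 463/500
3 3 2279/2500
4 4 556/625
5 5 2179/2500
6 6 8519/10000
7 7 329/400
f(5y,7y) = ((2179/2500)/(329/400) − 1)/(2) = 491/16450 ≈ 2.9848%

step 1 [1y] swap r/1=311/9689: DF=(1 − 311/9689·(0))/(1+311/9689) = 9689/10000 ≈ 0.968900
step 2 [2y] bond c/1=7/400: DF=(3836643/4000000 − 7/400·(0.968900))/(1+7/400) = 463/500 ≈ 0.926000
step 3 [3y] bond c/1=1/100: DF=(187933/200000 − 1/100·(0.968900+0.926000))/(1+1/100) = 2279/2500 ≈ 0.911600
step 4 [4y] zero: DF = P = 556/625 ≈ 0.889600
step 5 [5y] swap r/1=1284/45677: DF=(1 − 1284/45677·(0.968900+0.926000+0.911600+0.889600))/(1+1284/45677) = 2179/2500 ≈ 0.871600
step 6 [6y] bond c/1=3/40: DF=(125837/100000 − 3/40·(0.968900+0.926000+0.911600+0.889600+0.871600))/(1+3/40) = 8519/10000 ≈ 0.851900
step 7 [7y] bond c/1=9/200: DF=(2206789/2000000 − 9/200·(0.968900+0.926000+0.911600+0.889600+0.871600+0.851900))/(1+9/200) = 329/400 ≈ 0.822500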